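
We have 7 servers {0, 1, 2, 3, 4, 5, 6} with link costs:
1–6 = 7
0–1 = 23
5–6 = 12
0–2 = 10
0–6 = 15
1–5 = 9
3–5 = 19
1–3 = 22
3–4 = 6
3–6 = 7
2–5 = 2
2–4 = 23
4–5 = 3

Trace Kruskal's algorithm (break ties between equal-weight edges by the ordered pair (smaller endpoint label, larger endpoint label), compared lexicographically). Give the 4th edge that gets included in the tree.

Sort edges by weight, then run Kruskal:
2–5 (2): add. Components now {0} {1} {2,5} {3} {4} {6}
4–5 (3): add. Components now {0} {1} {2,4,5} {3} {6}
3–4 (6): add. Components now {0} {1} {2,3,4,5} {6}
1–6 (7): add. Components now {0} {1,6} {2,3,4,5}
3–6 (7): add. Components now {0} {1,2,3,4,5,6}
1–5 (9): skip — 1 and 5 already connected.
0–2 (10): add. Components now {0,1,2,3,4,5,6}
The 4th edge added is 1–6.

1-6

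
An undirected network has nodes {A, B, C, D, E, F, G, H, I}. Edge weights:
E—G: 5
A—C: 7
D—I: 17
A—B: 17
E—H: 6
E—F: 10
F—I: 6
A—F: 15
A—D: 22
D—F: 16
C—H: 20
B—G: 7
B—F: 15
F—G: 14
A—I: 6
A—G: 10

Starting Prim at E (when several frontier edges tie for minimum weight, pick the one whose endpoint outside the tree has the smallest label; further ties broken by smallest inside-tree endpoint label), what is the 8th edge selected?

D-F

Prim's algorithm from E:
Step 1: cheapest edge leaving the tree is E—G (5); add G.
Step 2: cheapest edge leaving the tree is E—H (6); add H.
Step 3: cheapest edge leaving the tree is B—G (7); add B.
Step 4: cheapest edge leaving the tree is A—G (10); add A.
Step 5: cheapest edge leaving the tree is A—I (6); add I.
Step 6: cheapest edge leaving the tree is F—I (6); add F.
Step 7: cheapest edge leaving the tree is A—C (7); add C.
Step 8: cheapest edge leaving the tree is D—F (16); add D.
The 8th edge added is D—F.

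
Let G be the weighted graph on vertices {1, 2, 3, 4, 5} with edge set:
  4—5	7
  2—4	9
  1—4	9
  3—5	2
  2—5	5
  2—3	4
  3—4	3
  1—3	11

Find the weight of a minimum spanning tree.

18

Sort edges by weight, then run Kruskal:
3—5 (2): add — endpoints in different components.
3—4 (3): add — endpoints in different components.
2—3 (4): add — endpoints in different components.
2—5 (5): skip — 2 and 5 already connected.
4—5 (7): skip — 4 and 5 already connected.
1—4 (9): add — endpoints in different components.
MST edges: 3—5, 3—4, 2—3, 1—4; total weight 2+3+4+9 = 18.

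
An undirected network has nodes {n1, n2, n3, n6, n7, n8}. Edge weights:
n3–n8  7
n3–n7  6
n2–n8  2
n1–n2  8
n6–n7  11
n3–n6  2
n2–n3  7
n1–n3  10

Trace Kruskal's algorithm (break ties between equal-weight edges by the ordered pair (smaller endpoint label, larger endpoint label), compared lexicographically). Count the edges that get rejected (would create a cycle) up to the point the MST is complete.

Kruskal's algorithm — process edges by increasing weight (ties by edge label):
n2–n8 (2): add. Components now {n6} {n3} {n2,n8} {n7} {n1}
n3–n6 (2): add. Components now {n3,n6} {n2,n8} {n7} {n1}
n3–n7 (6): add. Components now {n3,n6,n7} {n2,n8} {n1}
n2–n3 (7): add. Components now {n2,n3,n6,n7,n8} {n1}
n3–n8 (7): skip — n3 and n8 already connected.
n1–n2 (8): add. Components now {n1,n2,n3,n6,n7,n8}
Edges rejected before the tree was complete: 1.

1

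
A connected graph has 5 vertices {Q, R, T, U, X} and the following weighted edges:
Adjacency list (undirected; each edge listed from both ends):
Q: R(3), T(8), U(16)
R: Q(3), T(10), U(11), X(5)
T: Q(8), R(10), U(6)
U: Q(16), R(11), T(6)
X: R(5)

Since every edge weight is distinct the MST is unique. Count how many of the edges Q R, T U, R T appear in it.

Kruskal: consider edges lightest-first.
Q R (3): add. Components now {Q,R} {U} {T} {X}
R X (5): add. Components now {Q,R,X} {U} {T}
T U (6): add. Components now {Q,R,X} {T,U}
Q T (8): add. Components now {Q,R,T,U,X}
MST edge set: {Q R, R X, T U, Q T}.
Of the listed edges, {Q R, T U} are in the MST → 2.

2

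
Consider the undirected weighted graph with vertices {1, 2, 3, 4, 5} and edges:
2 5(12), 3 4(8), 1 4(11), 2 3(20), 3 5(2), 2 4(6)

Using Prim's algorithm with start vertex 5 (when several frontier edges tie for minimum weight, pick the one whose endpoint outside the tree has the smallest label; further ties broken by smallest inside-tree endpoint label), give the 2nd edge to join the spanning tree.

3-4

Prim's algorithm from 5:
Step 1: frontier [3 5 2, 2 5 12] → take 3 5 (2); add 3.
Step 2: frontier [3 4 8, 2 3 20, 2 5 12] → take 3 4 (8); add 4.
Step 3: frontier [2 3 20, 2 4 6, 1 4 11, 2 5 12] → take 2 4 (6); add 2.
Step 4: frontier [1 4 11] → take 1 4 (11); add 1.
The 2nd edge added is 3 4.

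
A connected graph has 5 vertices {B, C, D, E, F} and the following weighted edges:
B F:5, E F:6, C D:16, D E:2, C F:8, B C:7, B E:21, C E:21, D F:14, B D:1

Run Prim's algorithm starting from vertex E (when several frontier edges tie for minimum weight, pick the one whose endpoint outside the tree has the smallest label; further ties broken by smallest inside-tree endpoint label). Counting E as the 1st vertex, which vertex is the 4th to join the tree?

F

Prim, starting at E.
Step 1: frontier [D E 2, E F 6, B E 21, C E 21] → take D E (2); add D.
Step 2: frontier [B D 1, D F 14, C D 16, E F 6, B E 21, C E 21] → take B D (1); add B.
Step 3: frontier [B F 5, B C 7, D F 14, C D 16, E F 6, C E 21] → take B F (5); add F.
Step 4: frontier [B C 7, C D 16, C E 21, C F 8] → take B C (7); add C.
Vertex order: E, D, B, F, C. The 4th vertex is F.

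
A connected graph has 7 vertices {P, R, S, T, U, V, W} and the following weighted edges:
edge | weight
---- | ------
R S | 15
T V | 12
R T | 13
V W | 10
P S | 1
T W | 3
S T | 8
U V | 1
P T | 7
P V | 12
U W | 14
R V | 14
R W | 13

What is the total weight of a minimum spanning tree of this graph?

35

Kruskal: consider edges lightest-first.
P S (1): add. Components now {P,S} {R} {V} {W} {U} {T}
U V (1): add. Components now {P,S} {R} {U,V} {W} {T}
T W (3): add. Components now {P,S} {R} {U,V} {T,W}
P T (7): add. Components now {P,S,T,W} {R} {U,V}
S T (8): skip — S and T already connected.
V W (10): add. Components now {P,S,T,U,V,W} {R}
P V (12): skip — V and P already connected.
T V (12): skip — V and T already connected.
R T (13): add. Components now {P,R,S,T,U,V,W}
MST edges: P S, U V, T W, P T, V W, R T; total weight 1+1+3+7+10+13 = 35.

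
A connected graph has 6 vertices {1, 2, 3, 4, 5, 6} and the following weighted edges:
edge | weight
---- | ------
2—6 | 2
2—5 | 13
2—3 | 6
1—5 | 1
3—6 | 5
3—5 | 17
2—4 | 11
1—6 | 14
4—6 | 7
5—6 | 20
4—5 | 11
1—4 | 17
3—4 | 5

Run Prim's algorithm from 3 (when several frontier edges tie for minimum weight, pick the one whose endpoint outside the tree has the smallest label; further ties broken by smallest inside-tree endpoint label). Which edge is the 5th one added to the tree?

1-5

Grow the tree from 3 using Prim:
Step 1: frontier [3—4 5, 3—6 5, 2—3 6, 3—5 17] → take 3—4 (5); add 4.
Step 2: frontier [3—6 5, 2—3 6, 3—5 17, 4—6 7, 2—4 11, 4—5 11, 1—4 17] → take 3—6 (5); add 6.
Step 3: frontier [2—3 6, 3—5 17, 2—4 11, 4—5 11, 1—4 17, 2—6 2, 1—6 14, 5—6 20] → take 2—6 (2); add 2.
Step 4: frontier [2—5 13, 3—5 17, 4—5 11, 1—4 17, 1—6 14, 5—6 20] → take 4—5 (11); add 5.
Step 5: frontier [1—4 17, 1—5 1, 1—6 14] → take 1—5 (1); add 1.
The 5th edge added is 1—5.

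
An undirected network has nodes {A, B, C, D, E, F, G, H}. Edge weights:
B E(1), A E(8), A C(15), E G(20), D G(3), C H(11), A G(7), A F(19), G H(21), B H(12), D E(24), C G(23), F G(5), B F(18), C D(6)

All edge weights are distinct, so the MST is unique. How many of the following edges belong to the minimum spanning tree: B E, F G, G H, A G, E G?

Sort edges by weight, then run Kruskal:
B E (1): add — endpoints in different components.
D G (3): add — endpoints in different components.
F G (5): add — endpoints in different components.
C D (6): add — endpoints in different components.
A G (7): add — endpoints in different components.
A E (8): add — endpoints in different components.
C H (11): add — endpoints in different components.
MST edge set: {B E, D G, F G, C D, A G, A E, C H}.
Of the listed edges, {B E, F G, A G} are in the MST → 3.

3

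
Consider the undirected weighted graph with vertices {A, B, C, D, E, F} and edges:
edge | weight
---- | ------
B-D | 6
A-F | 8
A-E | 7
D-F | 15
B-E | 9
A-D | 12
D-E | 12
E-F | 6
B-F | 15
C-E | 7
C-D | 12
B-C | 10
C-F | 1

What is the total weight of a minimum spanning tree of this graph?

Grow the tree from D using Prim:
Step 1: frontier [B-D 6, A-D 12, C-D 12, D-E 12, D-F 15] → take B-D (6); add B.
Step 2: frontier [B-E 9, B-C 10, B-F 15, A-D 12, C-D 12, D-E 12, D-F 15] → take B-E (9); add E.
Step 3: frontier [B-C 10, B-F 15, A-D 12, C-D 12, D-F 15, E-F 6, A-E 7, C-E 7] → take E-F (6); add F.
Step 4: frontier [B-C 10, A-D 12, C-D 12, A-E 7, C-E 7, C-F 1, A-F 8] → take C-F (1); add C.
Step 5: frontier [A-D 12, A-E 7, A-F 8] → take A-E (7); add A.
MST edges: B-D, B-E, E-F, C-F, A-E; total weight 6+9+6+1+7 = 29.

29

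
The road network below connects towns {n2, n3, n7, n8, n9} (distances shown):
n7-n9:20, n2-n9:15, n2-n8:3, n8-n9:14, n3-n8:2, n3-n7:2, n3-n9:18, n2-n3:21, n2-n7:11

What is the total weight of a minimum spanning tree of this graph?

21

Kruskal: consider edges lightest-first.
n3-n7 (2): add — endpoints in different components.
n3-n8 (2): add — endpoints in different components.
n2-n8 (3): add — endpoints in different components.
n2-n7 (11): skip — n7 and n2 already connected.
n8-n9 (14): add — endpoints in different components.
MST edges: n3-n7, n3-n8, n2-n8, n8-n9; total weight 2+2+3+14 = 21.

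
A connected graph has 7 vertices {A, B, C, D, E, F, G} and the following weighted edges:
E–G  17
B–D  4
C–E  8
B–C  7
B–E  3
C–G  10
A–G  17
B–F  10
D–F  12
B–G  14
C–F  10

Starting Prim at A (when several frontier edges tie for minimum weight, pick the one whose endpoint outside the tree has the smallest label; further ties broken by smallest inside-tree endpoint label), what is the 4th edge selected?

Prim's algorithm from A:
Step 1: frontier [A–G 17] → take A–G (17); add G.
Step 2: frontier [C–G 10, B–G 14, E–G 17] → take C–G (10); add C.
Step 3: frontier [B–C 7, C–E 8, C–F 10, B–G 14, E–G 17] → take B–C (7); add B.
Step 4: frontier [B–E 3, B–D 4, B–F 10, C–E 8, C–F 10, E–G 17] → take B–E (3); add E.
Step 5: frontier [B–D 4, B–F 10, C–F 10] → take B–D (4); add D.
Step 6: frontier [B–F 10, C–F 10, D–F 12] → take B–F (10); add F.
The 4th edge added is B–E.

B-E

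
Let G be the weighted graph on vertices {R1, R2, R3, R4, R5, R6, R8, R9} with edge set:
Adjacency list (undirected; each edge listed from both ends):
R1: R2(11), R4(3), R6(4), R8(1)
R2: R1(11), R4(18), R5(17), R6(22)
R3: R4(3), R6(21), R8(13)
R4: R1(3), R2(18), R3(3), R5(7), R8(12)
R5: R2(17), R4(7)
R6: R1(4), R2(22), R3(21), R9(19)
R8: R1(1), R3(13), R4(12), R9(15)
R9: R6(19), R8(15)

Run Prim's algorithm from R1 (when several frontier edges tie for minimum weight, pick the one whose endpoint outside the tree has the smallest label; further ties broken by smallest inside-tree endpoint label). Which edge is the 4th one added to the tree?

R1-R6

Grow the tree from R1 using Prim:
Step 1: frontier [R1 R8 1, R1 R4 3, R1 R6 4, R1 R2 11] → take R1 R8 (1); add R8.
Step 2: frontier [R1 R4 3, R1 R6 4, R1 R2 11, R4 R8 12, R3 R8 13, R8 R9 15] → take R1 R4 (3); add R4.
Step 3: frontier [R1 R6 4, R1 R2 11, R3 R4 3, R4 R5 7, R2 R4 18, R3 R8 13, R8 R9 15] → take R3 R4 (3); add R3.
Step 4: frontier [R1 R6 4, R1 R2 11, R3 R6 21, R4 R5 7, R2 R4 18, R8 R9 15] → take R1 R6 (4); add R6.
Step 5: frontier [R1 R2 11, R4 R5 7, R2 R4 18, R6 R9 19, R2 R6 22, R8 R9 15] → take R4 R5 (7); add R5.
Step 6: frontier [R1 R2 11, R2 R4 18, R2 R5 17, R6 R9 19, R2 R6 22, R8 R9 15] → take R1 R2 (11); add R2.
Step 7: frontier [R6 R9 19, R8 R9 15] → take R8 R9 (15); add R9.
The 4th edge added is R1 R6.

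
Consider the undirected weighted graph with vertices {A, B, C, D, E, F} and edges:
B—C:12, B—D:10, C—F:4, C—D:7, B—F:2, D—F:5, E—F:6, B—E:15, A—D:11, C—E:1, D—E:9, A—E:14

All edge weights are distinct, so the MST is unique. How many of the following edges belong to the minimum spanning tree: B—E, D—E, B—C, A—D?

Kruskal: consider edges lightest-first.
C—E (1): add. Components now {A} {B} {C,E} {D} {F}
B—F (2): add. Components now {A} {B,F} {C,E} {D}
C—F (4): add. Components now {A} {B,C,E,F} {D}
D—F (5): add. Components now {A} {B,C,D,E,F}
E—F (6): skip — E and F already connected.
C—D (7): skip — C and D already connected.
D—E (9): skip — D and E already connected.
B—D (10): skip — B and D already connected.
A—D (11): add. Components now {A,B,C,D,E,F}
MST edge set: {C—E, B—F, C—F, D—F, A—D}.
Of the listed edges, {A—D} are in the MST → 1.

1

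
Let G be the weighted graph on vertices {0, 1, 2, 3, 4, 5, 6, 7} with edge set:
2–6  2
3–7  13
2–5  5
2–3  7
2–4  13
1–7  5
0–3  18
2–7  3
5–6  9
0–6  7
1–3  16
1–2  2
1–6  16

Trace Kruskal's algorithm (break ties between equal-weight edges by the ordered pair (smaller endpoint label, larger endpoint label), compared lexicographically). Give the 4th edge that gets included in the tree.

2-5

Sort edges by weight, then run Kruskal:
1–2 (2): add — endpoints in different components.
2–6 (2): add — endpoints in different components.
2–7 (3): add — endpoints in different components.
1–7 (5): skip — 1 and 7 already connected.
2–5 (5): add — endpoints in different components.
0–6 (7): add — endpoints in different components.
2–3 (7): add — endpoints in different components.
5–6 (9): skip — 5 and 6 already connected.
2–4 (13): add — endpoints in different components.
The 4th edge added is 2–5.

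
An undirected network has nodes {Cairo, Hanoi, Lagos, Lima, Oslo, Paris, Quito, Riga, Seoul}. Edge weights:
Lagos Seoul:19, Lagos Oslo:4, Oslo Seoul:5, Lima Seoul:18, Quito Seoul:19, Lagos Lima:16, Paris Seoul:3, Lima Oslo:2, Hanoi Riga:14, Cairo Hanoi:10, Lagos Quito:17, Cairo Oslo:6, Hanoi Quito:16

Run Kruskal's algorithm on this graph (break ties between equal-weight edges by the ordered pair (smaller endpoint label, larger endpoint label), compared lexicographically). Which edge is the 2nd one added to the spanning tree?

Sort edges by weight, then run Kruskal:
Lima Oslo (2): add — endpoints in different components.
Paris Seoul (3): add — endpoints in different components.
Lagos Oslo (4): add — endpoints in different components.
Oslo Seoul (5): add — endpoints in different components.
Cairo Oslo (6): add — endpoints in different components.
Cairo Hanoi (10): add — endpoints in different components.
Hanoi Riga (14): add — endpoints in different components.
Hanoi Quito (16): add — endpoints in different components.
The 2nd edge added is Paris Seoul.

Paris-Seoul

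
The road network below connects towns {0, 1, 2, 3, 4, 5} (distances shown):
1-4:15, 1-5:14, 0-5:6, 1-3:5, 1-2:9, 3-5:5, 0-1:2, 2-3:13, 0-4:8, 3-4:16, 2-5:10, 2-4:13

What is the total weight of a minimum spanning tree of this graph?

Sort edges by weight, then run Kruskal:
0-1 (2): add — endpoints in different components.
1-3 (5): add — endpoints in different components.
3-5 (5): add — endpoints in different components.
0-5 (6): skip — 0 and 5 already connected.
0-4 (8): add — endpoints in different components.
1-2 (9): add — endpoints in different components.
MST edges: 0-1, 1-3, 3-5, 0-4, 1-2; total weight 2+5+5+8+9 = 29.

29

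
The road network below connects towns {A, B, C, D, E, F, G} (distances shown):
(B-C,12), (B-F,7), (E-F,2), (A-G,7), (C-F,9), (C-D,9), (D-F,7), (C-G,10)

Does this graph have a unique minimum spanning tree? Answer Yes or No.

No

Kruskal: consider edges lightest-first.
E-F (2): add. Components now {A} {B} {C} {D} {E,F} {G}
A-G (7): add. Components now {A,G} {B} {C} {D} {E,F}
B-F (7): add. Components now {A,G} {B,E,F} {C} {D}
D-F (7): add. Components now {A,G} {B,D,E,F} {C}
C-D (9): add. Components now {A,G} {B,C,D,E,F}
C-F (9): skip — C and F already connected.
C-G (10): add. Components now {A,B,C,D,E,F,G}
Non-tree edge C-F has weight 9, equal to the heaviest edge on its tree cycle — swapping gives another MST of the same weight. Not unique.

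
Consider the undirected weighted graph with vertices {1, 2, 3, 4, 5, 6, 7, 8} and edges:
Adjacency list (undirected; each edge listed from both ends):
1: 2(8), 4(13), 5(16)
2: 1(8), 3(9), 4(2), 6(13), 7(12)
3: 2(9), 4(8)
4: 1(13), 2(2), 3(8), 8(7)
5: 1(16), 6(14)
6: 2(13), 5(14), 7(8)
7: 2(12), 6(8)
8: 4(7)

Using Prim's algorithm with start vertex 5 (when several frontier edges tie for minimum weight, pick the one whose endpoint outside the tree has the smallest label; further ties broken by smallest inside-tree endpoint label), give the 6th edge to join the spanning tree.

1-2

Prim's algorithm from 5:
Step 1: frontier [5 6 14, 1 5 16] → take 5 6 (14); add 6.
Step 2: frontier [1 5 16, 6 7 8, 2 6 13] → take 6 7 (8); add 7.
Step 3: frontier [1 5 16, 2 6 13, 2 7 12] → take 2 7 (12); add 2.
Step 4: frontier [2 4 2, 1 2 8, 2 3 9, 1 5 16] → take 2 4 (2); add 4.
Step 5: frontier [1 2 8, 2 3 9, 4 8 7, 3 4 8, 1 4 13, 1 5 16] → take 4 8 (7); add 8.
Step 6: frontier [1 2 8, 2 3 9, 3 4 8, 1 4 13, 1 5 16] → take 1 2 (8); add 1.
Step 7: frontier [2 3 9, 3 4 8] → take 3 4 (8); add 3.
The 6th edge added is 1 2.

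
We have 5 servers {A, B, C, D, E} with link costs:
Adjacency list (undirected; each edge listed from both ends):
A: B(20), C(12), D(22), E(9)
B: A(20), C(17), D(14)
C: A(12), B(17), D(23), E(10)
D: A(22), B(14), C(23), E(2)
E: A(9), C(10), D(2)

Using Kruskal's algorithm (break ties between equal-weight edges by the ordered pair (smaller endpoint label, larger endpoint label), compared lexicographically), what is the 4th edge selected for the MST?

B-D

Kruskal's algorithm — process edges by increasing weight (ties by edge label):
D–E (2): add — endpoints in different components.
A–E (9): add — endpoints in different components.
C–E (10): add — endpoints in different components.
A–C (12): skip — A and C already connected.
B–D (14): add — endpoints in different components.
The 4th edge added is B–D.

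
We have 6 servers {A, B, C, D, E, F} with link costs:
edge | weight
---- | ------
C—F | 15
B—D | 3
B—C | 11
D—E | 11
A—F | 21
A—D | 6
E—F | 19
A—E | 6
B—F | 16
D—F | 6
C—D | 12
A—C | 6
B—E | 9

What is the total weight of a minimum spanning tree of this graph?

27

Prim's algorithm from D:
Step 1: frontier [B—D 3, A—D 6, D—F 6, D—E 11, C—D 12] → take B—D (3); add B.
Step 2: frontier [B—E 9, B—C 11, B—F 16, A—D 6, D—F 6, D—E 11, C—D 12] → take A—D (6); add A.
Step 3: frontier [A—C 6, A—E 6, A—F 21, B—E 9, B—C 11, B—F 16, D—F 6, D—E 11, C—D 12] → take A—C (6); add C.
Step 4: frontier [A—E 6, A—F 21, B—E 9, B—F 16, C—F 15, D—F 6, D—E 11] → take A—E (6); add E.
Step 5: frontier [A—F 21, B—F 16, C—F 15, D—F 6, E—F 19] → take D—F (6); add F.
MST edges: B—D, A—D, A—C, A—E, D—F; total weight 3+6+6+6+6 = 27.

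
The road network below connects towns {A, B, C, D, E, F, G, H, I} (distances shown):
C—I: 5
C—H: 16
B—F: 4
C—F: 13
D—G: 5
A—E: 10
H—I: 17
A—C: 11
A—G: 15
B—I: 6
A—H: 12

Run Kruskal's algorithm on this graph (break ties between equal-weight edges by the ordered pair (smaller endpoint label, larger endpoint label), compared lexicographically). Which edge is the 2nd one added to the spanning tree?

Kruskal's algorithm — process edges by increasing weight (ties by edge label):
B—F (4): add — endpoints in different components.
C—I (5): add — endpoints in different components.
D—G (5): add — endpoints in different components.
B—I (6): add — endpoints in different components.
A—E (10): add — endpoints in different components.
A—C (11): add — endpoints in different components.
A—H (12): add — endpoints in different components.
C—F (13): skip — C and F already connected.
A—G (15): add — endpoints in different components.
The 2nd edge added is C—I.

C-I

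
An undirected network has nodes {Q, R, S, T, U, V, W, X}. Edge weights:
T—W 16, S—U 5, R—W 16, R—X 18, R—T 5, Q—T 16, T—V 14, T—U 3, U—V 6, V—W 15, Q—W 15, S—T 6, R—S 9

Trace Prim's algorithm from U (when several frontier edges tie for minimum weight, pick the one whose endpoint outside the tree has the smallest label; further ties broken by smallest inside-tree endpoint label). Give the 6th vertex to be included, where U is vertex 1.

Grow the tree from U using Prim:
Step 1: cheapest edge leaving the tree is T—U (3); add T.
Step 2: cheapest edge leaving the tree is R—T (5); add R.
Step 3: cheapest edge leaving the tree is S—U (5); add S.
Step 4: cheapest edge leaving the tree is U—V (6); add V.
Step 5: cheapest edge leaving the tree is V—W (15); add W.
Step 6: cheapest edge leaving the tree is Q—W (15); add Q.
Step 7: cheapest edge leaving the tree is R—X (18); add X.
Vertex order: U, T, R, S, V, W, Q, X. The 6th vertex is W.

W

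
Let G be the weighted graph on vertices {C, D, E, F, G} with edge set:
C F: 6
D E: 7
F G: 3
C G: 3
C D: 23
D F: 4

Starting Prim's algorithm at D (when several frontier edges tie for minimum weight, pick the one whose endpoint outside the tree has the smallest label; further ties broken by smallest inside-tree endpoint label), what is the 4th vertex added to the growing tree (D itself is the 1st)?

Grow the tree from D using Prim:
Step 1: cheapest edge leaving the tree is D F (4); add F.
Step 2: cheapest edge leaving the tree is F G (3); add G.
Step 3: cheapest edge leaving the tree is C G (3); add C.
Step 4: cheapest edge leaving the tree is D E (7); add E.
Vertex order: D, F, G, C, E. The 4th vertex is C.

C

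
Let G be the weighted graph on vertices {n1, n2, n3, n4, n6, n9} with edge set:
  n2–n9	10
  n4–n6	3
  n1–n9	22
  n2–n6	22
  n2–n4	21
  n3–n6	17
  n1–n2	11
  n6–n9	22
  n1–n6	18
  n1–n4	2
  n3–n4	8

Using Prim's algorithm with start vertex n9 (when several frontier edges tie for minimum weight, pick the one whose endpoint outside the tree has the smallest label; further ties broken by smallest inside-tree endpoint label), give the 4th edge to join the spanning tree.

Grow the tree from n9 using Prim:
Step 1: frontier [n2–n9 10, n1–n9 22, n6–n9 22] → take n2–n9 (10); add n2.
Step 2: frontier [n1–n2 11, n2–n4 21, n2–n6 22, n1–n9 22, n6–n9 22] → take n1–n2 (11); add n1.
Step 3: frontier [n1–n4 2, n1–n6 18, n2–n4 21, n2–n6 22, n6–n9 22] → take n1–n4 (2); add n4.
Step 4: frontier [n1–n6 18, n2–n6 22, n4–n6 3, n3–n4 8, n6–n9 22] → take n4–n6 (3); add n6.
Step 5: frontier [n3–n4 8, n3–n6 17] → take n3–n4 (8); add n3.
The 4th edge added is n4–n6.

n4-n6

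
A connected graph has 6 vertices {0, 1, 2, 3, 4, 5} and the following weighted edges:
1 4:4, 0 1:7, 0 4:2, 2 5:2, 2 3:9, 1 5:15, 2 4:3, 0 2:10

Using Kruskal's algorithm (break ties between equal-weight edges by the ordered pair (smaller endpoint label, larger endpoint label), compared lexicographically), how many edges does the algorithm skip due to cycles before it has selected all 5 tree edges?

Sort edges by weight, then run Kruskal:
0 4 (2): add. Components now {0,4} {1} {2} {3} {5}
2 5 (2): add. Components now {0,4} {1} {2,5} {3}
2 4 (3): add. Components now {0,2,4,5} {1} {3}
1 4 (4): add. Components now {0,1,2,4,5} {3}
0 1 (7): skip — 0 and 1 already connected.
2 3 (9): add. Components now {0,1,2,3,4,5}
Edges rejected before the tree was complete: 1.

1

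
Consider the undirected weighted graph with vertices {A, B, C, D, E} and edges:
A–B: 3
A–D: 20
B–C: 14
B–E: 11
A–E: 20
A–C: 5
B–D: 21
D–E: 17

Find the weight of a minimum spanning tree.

Kruskal: consider edges lightest-first.
A–B (3): add. Components now {A,B} {C} {D} {E}
A–C (5): add. Components now {A,B,C} {D} {E}
B–E (11): add. Components now {A,B,C,E} {D}
B–C (14): skip — B and C already connected.
D–E (17): add. Components now {A,B,C,D,E}
MST edges: A–B, A–C, B–E, D–E; total weight 3+5+11+17 = 36.

36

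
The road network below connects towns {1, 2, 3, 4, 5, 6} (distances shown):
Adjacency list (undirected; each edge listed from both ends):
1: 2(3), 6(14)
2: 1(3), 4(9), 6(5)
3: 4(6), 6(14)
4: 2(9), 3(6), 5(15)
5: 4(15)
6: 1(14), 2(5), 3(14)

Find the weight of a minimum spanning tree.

38

Prim's algorithm from 4:
Step 1: frontier [3-4 6, 2-4 9, 4-5 15] → take 3-4 (6); add 3.
Step 2: frontier [3-6 14, 2-4 9, 4-5 15] → take 2-4 (9); add 2.
Step 3: frontier [1-2 3, 2-6 5, 3-6 14, 4-5 15] → take 1-2 (3); add 1.
Step 4: frontier [1-6 14, 2-6 5, 3-6 14, 4-5 15] → take 2-6 (5); add 6.
Step 5: frontier [4-5 15] → take 4-5 (15); add 5.
MST edges: 3-4, 2-4, 1-2, 2-6, 4-5; total weight 6+9+3+5+15 = 38.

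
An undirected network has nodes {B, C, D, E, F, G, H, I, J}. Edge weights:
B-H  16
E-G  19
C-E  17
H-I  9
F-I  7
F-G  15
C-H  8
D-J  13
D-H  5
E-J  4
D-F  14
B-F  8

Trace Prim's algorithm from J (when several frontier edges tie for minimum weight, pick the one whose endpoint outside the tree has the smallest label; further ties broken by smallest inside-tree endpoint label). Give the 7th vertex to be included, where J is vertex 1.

Grow the tree from J using Prim:
Step 1: frontier [E-J 4, D-J 13] → take E-J (4); add E.
Step 2: frontier [C-E 17, E-G 19, D-J 13] → take D-J (13); add D.
Step 3: frontier [D-H 5, D-F 14, C-E 17, E-G 19] → take D-H (5); add H.
Step 4: frontier [D-F 14, C-E 17, E-G 19, C-H 8, H-I 9, B-H 16] → take C-H (8); add C.
Step 5: frontier [D-F 14, E-G 19, H-I 9, B-H 16] → take H-I (9); add I.
Step 6: frontier [D-F 14, E-G 19, B-H 16, F-I 7] → take F-I (7); add F.
Step 7: frontier [E-G 19, B-F 8, F-G 15, B-H 16] → take B-F (8); add B.
Step 8: frontier [E-G 19, F-G 15] → take F-G (15); add G.
Vertex order: J, E, D, H, C, I, F, B, G. The 7th vertex is F.

F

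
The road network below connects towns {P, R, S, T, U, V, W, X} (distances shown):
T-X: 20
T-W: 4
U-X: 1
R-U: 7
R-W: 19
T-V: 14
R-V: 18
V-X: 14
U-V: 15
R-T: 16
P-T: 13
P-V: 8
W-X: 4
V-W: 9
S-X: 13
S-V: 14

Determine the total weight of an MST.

46

Kruskal's algorithm — process edges by increasing weight (ties by edge label):
U-X (1): add — endpoints in different components.
T-W (4): add — endpoints in different components.
W-X (4): add — endpoints in different components.
R-U (7): add — endpoints in different components.
P-V (8): add — endpoints in different components.
V-W (9): add — endpoints in different components.
P-T (13): skip — T and P already connected.
S-X (13): add — endpoints in different components.
MST edges: U-X, T-W, W-X, R-U, P-V, V-W, S-X; total weight 1+4+4+7+8+9+13 = 46.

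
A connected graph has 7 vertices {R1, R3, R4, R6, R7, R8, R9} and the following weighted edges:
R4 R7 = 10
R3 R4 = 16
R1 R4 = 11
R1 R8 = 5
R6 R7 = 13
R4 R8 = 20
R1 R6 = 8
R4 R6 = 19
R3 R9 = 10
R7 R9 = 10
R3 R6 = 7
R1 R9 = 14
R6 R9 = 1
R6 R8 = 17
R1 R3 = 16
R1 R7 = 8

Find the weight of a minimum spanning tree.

39

Prim, starting at R8.
Step 1: cheapest edge leaving the tree is R1 R8 (5); add R1.
Step 2: cheapest edge leaving the tree is R1 R6 (8); add R6.
Step 3: cheapest edge leaving the tree is R6 R9 (1); add R9.
Step 4: cheapest edge leaving the tree is R3 R6 (7); add R3.
Step 5: cheapest edge leaving the tree is R1 R7 (8); add R7.
Step 6: cheapest edge leaving the tree is R4 R7 (10); add R4.
MST edges: R1 R8, R1 R6, R6 R9, R3 R6, R1 R7, R4 R7; total weight 5+8+1+7+8+10 = 39.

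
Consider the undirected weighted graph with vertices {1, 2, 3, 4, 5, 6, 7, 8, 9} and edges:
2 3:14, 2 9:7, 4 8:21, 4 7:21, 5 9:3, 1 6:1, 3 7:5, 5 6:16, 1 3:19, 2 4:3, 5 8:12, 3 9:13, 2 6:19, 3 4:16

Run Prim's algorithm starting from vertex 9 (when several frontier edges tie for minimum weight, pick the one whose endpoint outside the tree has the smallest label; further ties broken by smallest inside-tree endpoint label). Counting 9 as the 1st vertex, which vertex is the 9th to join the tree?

Prim's algorithm from 9:
Step 1: frontier [5 9 3, 2 9 7, 3 9 13] → take 5 9 (3); add 5.
Step 2: frontier [5 8 12, 5 6 16, 2 9 7, 3 9 13] → take 2 9 (7); add 2.
Step 3: frontier [2 4 3, 2 3 14, 2 6 19, 5 8 12, 5 6 16, 3 9 13] → take 2 4 (3); add 4.
Step 4: frontier [2 3 14, 2 6 19, 3 4 16, 4 7 21, 4 8 21, 5 8 12, 5 6 16, 3 9 13] → take 5 8 (12); add 8.
Step 5: frontier [2 3 14, 2 6 19, 3 4 16, 4 7 21, 5 6 16, 3 9 13] → take 3 9 (13); add 3.
Step 6: frontier [2 6 19, 3 7 5, 1 3 19, 4 7 21, 5 6 16] → take 3 7 (5); add 7.
Step 7: frontier [2 6 19, 1 3 19, 5 6 16] → take 5 6 (16); add 6.
Step 8: frontier [1 3 19, 1 6 1] → take 1 6 (1); add 1.
Vertex order: 9, 5, 2, 4, 8, 3, 7, 6, 1. The 9th vertex is 1.

1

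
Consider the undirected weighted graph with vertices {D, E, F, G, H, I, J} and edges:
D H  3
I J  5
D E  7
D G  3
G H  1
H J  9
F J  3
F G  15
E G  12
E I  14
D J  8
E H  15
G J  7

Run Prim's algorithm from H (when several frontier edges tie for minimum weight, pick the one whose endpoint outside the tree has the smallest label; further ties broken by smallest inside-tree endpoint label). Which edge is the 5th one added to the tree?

F-J

Prim's algorithm from H:
Step 1: cheapest edge leaving the tree is G H (1); add G.
Step 2: cheapest edge leaving the tree is D G (3); add D.
Step 3: cheapest edge leaving the tree is D E (7); add E.
Step 4: cheapest edge leaving the tree is G J (7); add J.
Step 5: cheapest edge leaving the tree is F J (3); add F.
Step 6: cheapest edge leaving the tree is I J (5); add I.
The 5th edge added is F J.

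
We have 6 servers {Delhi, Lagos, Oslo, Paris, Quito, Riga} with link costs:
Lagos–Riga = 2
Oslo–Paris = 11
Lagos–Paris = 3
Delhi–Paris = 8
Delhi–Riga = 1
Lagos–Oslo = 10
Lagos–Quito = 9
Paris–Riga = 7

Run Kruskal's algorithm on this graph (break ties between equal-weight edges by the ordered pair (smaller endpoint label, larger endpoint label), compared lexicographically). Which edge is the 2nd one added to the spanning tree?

Lagos-Riga

Kruskal's algorithm — process edges by increasing weight (ties by edge label):
Delhi–Riga (1): add — endpoints in different components.
Lagos–Riga (2): add — endpoints in different components.
Lagos–Paris (3): add — endpoints in different components.
Paris–Riga (7): skip — Riga and Paris already connected.
Delhi–Paris (8): skip — Delhi and Paris already connected.
Lagos–Quito (9): add — endpoints in different components.
Lagos–Oslo (10): add — endpoints in different components.
The 2nd edge added is Lagos–Riga.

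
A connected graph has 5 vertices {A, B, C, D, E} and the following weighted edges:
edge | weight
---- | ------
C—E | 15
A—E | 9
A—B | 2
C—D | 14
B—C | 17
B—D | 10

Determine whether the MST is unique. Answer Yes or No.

Yes

Kruskal's algorithm — process edges by increasing weight (ties by edge label):
A—B (2): add — endpoints in different components.
A—E (9): add — endpoints in different components.
B—D (10): add — endpoints in different components.
C—D (14): add — endpoints in different components.
Every non-tree edge has weight strictly greater than the heaviest edge on the tree path between its endpoints, so the MST is unique.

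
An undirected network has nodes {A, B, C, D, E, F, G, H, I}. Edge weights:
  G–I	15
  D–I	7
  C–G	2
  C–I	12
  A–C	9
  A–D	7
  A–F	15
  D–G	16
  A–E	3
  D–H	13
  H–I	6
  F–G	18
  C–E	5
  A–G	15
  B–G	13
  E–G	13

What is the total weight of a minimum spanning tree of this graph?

58

Prim, starting at B.
Step 1: cheapest edge leaving the tree is B–G (13); add G.
Step 2: cheapest edge leaving the tree is C–G (2); add C.
Step 3: cheapest edge leaving the tree is C–E (5); add E.
Step 4: cheapest edge leaving the tree is A–E (3); add A.
Step 5: cheapest edge leaving the tree is A–D (7); add D.
Step 6: cheapest edge leaving the tree is D–I (7); add I.
Step 7: cheapest edge leaving the tree is H–I (6); add H.
Step 8: cheapest edge leaving the tree is A–F (15); add F.
MST edges: B–G, C–G, C–E, A–E, A–D, D–I, H–I, A–F; total weight 13+2+5+3+7+7+6+15 = 58.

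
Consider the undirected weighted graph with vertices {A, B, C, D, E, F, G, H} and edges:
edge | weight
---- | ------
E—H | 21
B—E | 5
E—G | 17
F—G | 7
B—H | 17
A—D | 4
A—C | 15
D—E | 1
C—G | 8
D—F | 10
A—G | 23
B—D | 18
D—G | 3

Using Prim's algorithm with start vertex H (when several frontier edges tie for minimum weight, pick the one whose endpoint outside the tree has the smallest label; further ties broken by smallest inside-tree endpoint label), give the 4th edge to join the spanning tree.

Prim, starting at H.
Step 1: cheapest edge leaving the tree is B—H (17); add B.
Step 2: cheapest edge leaving the tree is B—E (5); add E.
Step 3: cheapest edge leaving the tree is D—E (1); add D.
Step 4: cheapest edge leaving the tree is D—G (3); add G.
Step 5: cheapest edge leaving the tree is A—D (4); add A.
Step 6: cheapest edge leaving the tree is F—G (7); add F.
Step 7: cheapest edge leaving the tree is C—G (8); add C.
The 4th edge added is D—G.

D-G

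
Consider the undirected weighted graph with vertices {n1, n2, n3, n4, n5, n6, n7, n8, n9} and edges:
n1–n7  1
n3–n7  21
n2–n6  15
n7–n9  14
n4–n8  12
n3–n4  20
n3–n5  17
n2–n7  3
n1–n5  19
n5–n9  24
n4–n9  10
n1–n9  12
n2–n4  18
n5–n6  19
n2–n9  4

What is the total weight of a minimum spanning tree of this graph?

81

Kruskal: consider edges lightest-first.
n1–n7 (1): add — endpoints in different components.
n2–n7 (3): add — endpoints in different components.
n2–n9 (4): add — endpoints in different components.
n4–n9 (10): add — endpoints in different components.
n1–n9 (12): skip — n1 and n9 already connected.
n4–n8 (12): add — endpoints in different components.
n7–n9 (14): skip — n7 and n9 already connected.
n2–n6 (15): add — endpoints in different components.
n3–n5 (17): add — endpoints in different components.
n2–n4 (18): skip — n2 and n4 already connected.
n1–n5 (19): add — endpoints in different components.
MST edges: n1–n7, n2–n7, n2–n9, n4–n9, n4–n8, n2–n6, n3–n5, n1–n5; total weight 1+3+4+10+12+15+17+19 = 81.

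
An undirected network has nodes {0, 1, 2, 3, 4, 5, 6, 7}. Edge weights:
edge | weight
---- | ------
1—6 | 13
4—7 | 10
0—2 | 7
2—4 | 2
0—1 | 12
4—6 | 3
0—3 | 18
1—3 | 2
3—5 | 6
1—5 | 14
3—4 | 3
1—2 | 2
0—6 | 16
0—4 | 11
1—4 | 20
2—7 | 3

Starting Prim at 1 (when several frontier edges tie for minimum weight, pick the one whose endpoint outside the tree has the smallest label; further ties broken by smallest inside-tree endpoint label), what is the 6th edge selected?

Prim, starting at 1.
Step 1: cheapest edge leaving the tree is 1—2 (2); add 2.
Step 2: cheapest edge leaving the tree is 1—3 (2); add 3.
Step 3: cheapest edge leaving the tree is 2—4 (2); add 4.
Step 4: cheapest edge leaving the tree is 4—6 (3); add 6.
Step 5: cheapest edge leaving the tree is 2—7 (3); add 7.
Step 6: cheapest edge leaving the tree is 3—5 (6); add 5.
Step 7: cheapest edge leaving the tree is 0—2 (7); add 0.
The 6th edge added is 3—5.

3-5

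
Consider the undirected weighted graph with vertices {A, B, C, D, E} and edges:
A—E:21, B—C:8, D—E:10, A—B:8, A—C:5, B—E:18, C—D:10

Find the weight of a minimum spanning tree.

33

Prim's algorithm from D:
Step 1: cheapest edge leaving the tree is C—D (10); add C.
Step 2: cheapest edge leaving the tree is A—C (5); add A.
Step 3: cheapest edge leaving the tree is A—B (8); add B.
Step 4: cheapest edge leaving the tree is D—E (10); add E.
MST edges: C—D, A—C, A—B, D—E; total weight 10+5+8+10 = 33.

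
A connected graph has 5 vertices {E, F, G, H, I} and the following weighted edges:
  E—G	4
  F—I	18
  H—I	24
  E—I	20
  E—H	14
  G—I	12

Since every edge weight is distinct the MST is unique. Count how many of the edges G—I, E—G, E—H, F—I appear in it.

4

Kruskal: consider edges lightest-first.
E—G (4): add. Components now {E,G} {F} {H} {I}
G—I (12): add. Components now {E,G,I} {F} {H}
E—H (14): add. Components now {E,G,H,I} {F}
F—I (18): add. Components now {E,F,G,H,I}
MST edge set: {E—G, G—I, E—H, F—I}.
Of the listed edges, {G—I, E—G, E—H, F—I} are in the MST → 4.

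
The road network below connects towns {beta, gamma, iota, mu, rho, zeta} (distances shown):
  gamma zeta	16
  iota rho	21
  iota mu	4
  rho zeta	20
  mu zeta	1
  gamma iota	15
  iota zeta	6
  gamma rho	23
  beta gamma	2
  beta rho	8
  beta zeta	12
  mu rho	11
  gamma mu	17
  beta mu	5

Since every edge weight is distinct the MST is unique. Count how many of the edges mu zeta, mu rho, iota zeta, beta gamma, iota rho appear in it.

Sort edges by weight, then run Kruskal:
mu zeta (1): add — endpoints in different components.
beta gamma (2): add — endpoints in different components.
iota mu (4): add — endpoints in different components.
beta mu (5): add — endpoints in different components.
iota zeta (6): skip — iota and zeta already connected.
beta rho (8): add — endpoints in different components.
MST edge set: {mu zeta, beta gamma, iota mu, beta mu, beta rho}.
Of the listed edges, {mu zeta, beta gamma} are in the MST → 2.

2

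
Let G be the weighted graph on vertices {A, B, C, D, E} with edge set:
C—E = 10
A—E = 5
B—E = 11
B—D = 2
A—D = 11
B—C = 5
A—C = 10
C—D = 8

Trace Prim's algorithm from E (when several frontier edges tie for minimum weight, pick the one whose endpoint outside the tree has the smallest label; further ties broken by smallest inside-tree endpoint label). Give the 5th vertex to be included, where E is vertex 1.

Grow the tree from E using Prim:
Step 1: frontier [A—E 5, C—E 10, B—E 11] → take A—E (5); add A.
Step 2: frontier [A—C 10, A—D 11, C—E 10, B—E 11] → take A—C (10); add C.
Step 3: frontier [A—D 11, B—C 5, C—D 8, B—E 11] → take B—C (5); add B.
Step 4: frontier [A—D 11, B—D 2, C—D 8] → take B—D (2); add D.
Vertex order: E, A, C, B, D. The 5th vertex is D.

D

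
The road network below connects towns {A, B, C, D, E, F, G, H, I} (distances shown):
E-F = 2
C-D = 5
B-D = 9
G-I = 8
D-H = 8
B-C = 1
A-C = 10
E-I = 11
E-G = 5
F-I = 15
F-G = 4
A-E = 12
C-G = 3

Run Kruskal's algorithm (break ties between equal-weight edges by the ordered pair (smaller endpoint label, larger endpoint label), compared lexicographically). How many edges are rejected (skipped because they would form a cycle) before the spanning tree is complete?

Sort edges by weight, then run Kruskal:
B-C (1): add — endpoints in different components.
E-F (2): add — endpoints in different components.
C-G (3): add — endpoints in different components.
F-G (4): add — endpoints in different components.
C-D (5): add — endpoints in different components.
E-G (5): skip — E and G already connected.
D-H (8): add — endpoints in different components.
G-I (8): add — endpoints in different components.
B-D (9): skip — B and D already connected.
A-C (10): add — endpoints in different components.
Edges rejected before the tree was complete: 2.

2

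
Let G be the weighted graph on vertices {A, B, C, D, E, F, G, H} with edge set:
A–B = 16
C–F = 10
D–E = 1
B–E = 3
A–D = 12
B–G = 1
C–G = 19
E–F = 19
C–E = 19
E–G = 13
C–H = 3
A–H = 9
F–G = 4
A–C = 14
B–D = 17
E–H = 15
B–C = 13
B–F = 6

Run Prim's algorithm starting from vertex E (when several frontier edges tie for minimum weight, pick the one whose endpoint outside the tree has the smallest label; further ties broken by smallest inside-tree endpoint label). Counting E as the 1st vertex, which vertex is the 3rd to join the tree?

B

Grow the tree from E using Prim:
Step 1: cheapest edge leaving the tree is D–E (1); add D.
Step 2: cheapest edge leaving the tree is B–E (3); add B.
Step 3: cheapest edge leaving the tree is B–G (1); add G.
Step 4: cheapest edge leaving the tree is F–G (4); add F.
Step 5: cheapest edge leaving the tree is C–F (10); add C.
Step 6: cheapest edge leaving the tree is C–H (3); add H.
Step 7: cheapest edge leaving the tree is A–H (9); add A.
Vertex order: E, D, B, G, F, C, H, A. The 3rd vertex is B.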